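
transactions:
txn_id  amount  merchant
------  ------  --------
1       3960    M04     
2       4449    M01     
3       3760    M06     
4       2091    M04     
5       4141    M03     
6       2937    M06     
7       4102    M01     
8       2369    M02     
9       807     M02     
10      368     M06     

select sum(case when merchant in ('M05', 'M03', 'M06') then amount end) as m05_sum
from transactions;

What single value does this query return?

txn_id=1: ✗
txn_id=2: ✗
txn_id=3: ✓ → 3760
txn_id=4: ✗
txn_id=5: ✓ → 4141
txn_id=6: ✓ → 2937
txn_id=7: ✗
txn_id=8: ✗
txn_id=9: ✗
txn_id=10: ✓ → 368
m05_sum = 3760 + 4141 + 2937 + 368 = 11206

11206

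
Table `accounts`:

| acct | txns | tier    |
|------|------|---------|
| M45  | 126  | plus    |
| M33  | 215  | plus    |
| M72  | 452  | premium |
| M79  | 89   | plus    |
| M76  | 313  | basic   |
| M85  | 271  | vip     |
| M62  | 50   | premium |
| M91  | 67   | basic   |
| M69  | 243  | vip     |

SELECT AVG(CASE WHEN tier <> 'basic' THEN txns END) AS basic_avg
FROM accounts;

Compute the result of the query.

206.5714285714

acct=M45: ✓ → 126
acct=M33: ✓ → 215
acct=M72: ✓ → 452
acct=M79: ✓ → 89
acct=M76: ✗
acct=M85: ✓ → 271
acct=M62: ✓ → 50
acct=M91: ✗
acct=M69: ✓ → 243
basic_avg = (126 + 215 + 452 + 89 + 271 + 50 + 243) / 7 = 206.5714285714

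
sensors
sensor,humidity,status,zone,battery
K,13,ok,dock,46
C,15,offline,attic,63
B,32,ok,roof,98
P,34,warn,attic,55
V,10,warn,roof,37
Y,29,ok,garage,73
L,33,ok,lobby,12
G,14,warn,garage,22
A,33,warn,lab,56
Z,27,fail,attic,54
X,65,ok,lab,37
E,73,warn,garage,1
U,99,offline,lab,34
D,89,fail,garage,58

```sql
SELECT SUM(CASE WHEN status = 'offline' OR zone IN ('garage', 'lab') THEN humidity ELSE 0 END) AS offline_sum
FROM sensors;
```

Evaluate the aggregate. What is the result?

417

sensor=K: ✗
sensor=C: ✓ → 15
sensor=B: ✗
sensor=P: ✗
sensor=V: ✗
sensor=Y: ✓ → 29
sensor=L: ✗
sensor=G: ✓ → 14
sensor=A: ✓ → 33
sensor=Z: ✗
sensor=X: ✓ → 65
sensor=E: ✓ → 73
sensor=U: ✓ → 99
sensor=D: ✓ → 89
offline_sum = 15 + 29 + 14 + 33 + 65 + 73 + 99 + 89 = 417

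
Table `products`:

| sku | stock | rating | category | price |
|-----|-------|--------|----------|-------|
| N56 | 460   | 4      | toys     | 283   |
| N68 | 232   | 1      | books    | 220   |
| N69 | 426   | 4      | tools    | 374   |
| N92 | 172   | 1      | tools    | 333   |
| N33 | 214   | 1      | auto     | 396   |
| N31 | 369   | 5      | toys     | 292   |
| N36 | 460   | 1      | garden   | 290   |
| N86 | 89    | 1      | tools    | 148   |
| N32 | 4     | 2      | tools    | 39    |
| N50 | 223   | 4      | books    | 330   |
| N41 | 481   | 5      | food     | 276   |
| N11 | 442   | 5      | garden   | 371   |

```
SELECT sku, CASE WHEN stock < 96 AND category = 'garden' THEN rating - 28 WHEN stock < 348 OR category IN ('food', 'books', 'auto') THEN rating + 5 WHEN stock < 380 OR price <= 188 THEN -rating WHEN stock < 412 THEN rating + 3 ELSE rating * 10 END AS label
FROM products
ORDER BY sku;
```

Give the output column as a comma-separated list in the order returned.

sku=N11: ELSE → 50
sku=N31: stock < 380 OR price <= 188 → -5
sku=N32: stock < 348 OR category IN ('food', 'books', 'auto') → 7
sku=N33: stock < 348 OR category IN ('food', 'books', 'auto') → 6
sku=N36: ELSE → 10
sku=N41: stock < 348 OR category IN ('food', 'books', 'auto') → 10
sku=N50: stock < 348 OR category IN ('food', 'books', 'auto') → 9
sku=N56: ELSE → 40
sku=N68: stock < 348 OR category IN ('food', 'books', 'auto') → 6
sku=N69: ELSE → 40
sku=N86: stock < 348 OR category IN ('food', 'books', 'auto') → 6
sku=N92: stock < 348 OR category IN ('food', 'books', 'auto') → 6

50, -5, 7, 6, 10, 10, 9, 40, 6, 40, 6, 6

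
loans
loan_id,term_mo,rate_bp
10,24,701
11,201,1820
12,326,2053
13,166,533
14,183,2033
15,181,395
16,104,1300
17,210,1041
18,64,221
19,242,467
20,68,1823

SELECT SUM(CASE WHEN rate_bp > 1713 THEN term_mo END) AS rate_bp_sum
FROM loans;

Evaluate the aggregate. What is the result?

778

loan_id=10: ✗
loan_id=11: ✓ → 201
loan_id=12: ✓ → 326
loan_id=13: ✗
loan_id=14: ✓ → 183
loan_id=15: ✗
loan_id=16: ✗
loan_id=17: ✗
loan_id=18: ✗
loan_id=19: ✗
loan_id=20: ✓ → 68
rate_bp_sum = 201 + 326 + 183 + 68 = 778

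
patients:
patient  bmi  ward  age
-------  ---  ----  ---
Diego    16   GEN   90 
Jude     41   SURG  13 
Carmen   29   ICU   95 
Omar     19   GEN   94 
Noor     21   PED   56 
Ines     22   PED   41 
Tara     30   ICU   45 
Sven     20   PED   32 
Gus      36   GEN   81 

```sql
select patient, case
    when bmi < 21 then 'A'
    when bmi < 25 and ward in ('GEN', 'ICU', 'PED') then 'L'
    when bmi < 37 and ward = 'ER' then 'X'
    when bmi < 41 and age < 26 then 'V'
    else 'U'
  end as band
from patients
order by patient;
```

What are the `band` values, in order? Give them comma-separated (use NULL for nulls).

U, A, U, L, U, L, A, A, U

patient=Carmen: ELSE → U
patient=Diego: bmi < 21 → A
patient=Gus: ELSE → U
patient=Ines: bmi < 25 and ward in ('GEN', 'ICU', 'PED') → L
patient=Jude: ELSE → U
patient=Noor: bmi < 25 and ward in ('GEN', 'ICU', 'PED') → L
patient=Omar: bmi < 21 → A
patient=Sven: bmi < 21 → A
patient=Tara: ELSE → U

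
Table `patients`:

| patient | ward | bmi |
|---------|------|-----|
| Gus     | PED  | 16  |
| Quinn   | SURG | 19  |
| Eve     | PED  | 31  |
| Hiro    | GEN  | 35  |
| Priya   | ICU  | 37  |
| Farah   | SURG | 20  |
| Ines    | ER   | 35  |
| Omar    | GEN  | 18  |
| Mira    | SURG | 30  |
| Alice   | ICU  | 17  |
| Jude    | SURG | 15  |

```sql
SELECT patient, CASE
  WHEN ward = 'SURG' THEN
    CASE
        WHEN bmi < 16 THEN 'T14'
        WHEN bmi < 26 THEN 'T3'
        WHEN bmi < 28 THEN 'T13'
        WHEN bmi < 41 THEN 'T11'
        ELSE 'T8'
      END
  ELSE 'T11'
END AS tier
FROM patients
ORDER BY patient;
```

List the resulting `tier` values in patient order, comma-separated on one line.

patient=Alice: ward='ICU' → outer ELSE → T11
patient=Eve: ward='PED' → outer ELSE → T11
patient=Farah: ward='SURG' → inner[bmi < 26] → T3
patient=Gus: ward='PED' → outer ELSE → T11
patient=Hiro: ward='GEN' → outer ELSE → T11
patient=Ines: ward='ER' → outer ELSE → T11
patient=Jude: ward='SURG' → inner[bmi < 16] → T14
patient=Mira: ward='SURG' → inner[bmi < 41] → T11
patient=Omar: ward='GEN' → outer ELSE → T11
patient=Priya: ward='ICU' → outer ELSE → T11
patient=Quinn: ward='SURG' → inner[bmi < 26] → T3

T11, T11, T3, T11, T11, T11, T14, T11, T11, T11, T3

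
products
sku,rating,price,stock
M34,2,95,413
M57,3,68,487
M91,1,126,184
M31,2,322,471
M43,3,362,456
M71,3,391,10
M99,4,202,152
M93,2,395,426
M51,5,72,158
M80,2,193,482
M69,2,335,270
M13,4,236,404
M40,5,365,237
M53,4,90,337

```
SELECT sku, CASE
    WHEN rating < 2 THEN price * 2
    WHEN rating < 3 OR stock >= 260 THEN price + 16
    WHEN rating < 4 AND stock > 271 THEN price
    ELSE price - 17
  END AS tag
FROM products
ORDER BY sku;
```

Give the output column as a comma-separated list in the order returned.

252, 338, 111, 348, 378, 55, 106, 84, 351, 374, 209, 252, 411, 185

sku=M13: rating < 3 OR stock >= 260 → 252
sku=M31: rating < 3 OR stock >= 260 → 338
sku=M34: rating < 3 OR stock >= 260 → 111
sku=M40: ELSE → 348
sku=M43: rating < 3 OR stock >= 260 → 378
sku=M51: ELSE → 55
sku=M53: rating < 3 OR stock >= 260 → 106
sku=M57: rating < 3 OR stock >= 260 → 84
sku=M69: rating < 3 OR stock >= 260 → 351
sku=M71: ELSE → 374
sku=M80: rating < 3 OR stock >= 260 → 209
sku=M91: rating < 2 → 252
sku=M93: rating < 3 OR stock >= 260 → 411
sku=M99: ELSE → 185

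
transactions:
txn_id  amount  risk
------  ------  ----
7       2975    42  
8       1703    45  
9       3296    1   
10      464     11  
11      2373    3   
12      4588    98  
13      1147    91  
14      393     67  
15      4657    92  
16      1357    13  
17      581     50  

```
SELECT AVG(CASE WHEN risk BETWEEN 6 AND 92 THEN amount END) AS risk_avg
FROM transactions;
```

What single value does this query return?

txn_id=7: ✓ → 2975
txn_id=8: ✓ → 1703
txn_id=9: ✗
txn_id=10: ✓ → 464
txn_id=11: ✗
txn_id=12: ✗
txn_id=13: ✓ → 1147
txn_id=14: ✓ → 393
txn_id=15: ✓ → 4657
txn_id=16: ✓ → 1357
txn_id=17: ✓ → 581
risk_avg = (2975 + 1703 + 464 + 1147 + 393 + 4657 + 1357 + 581) / 8 = 1659.625

1659.625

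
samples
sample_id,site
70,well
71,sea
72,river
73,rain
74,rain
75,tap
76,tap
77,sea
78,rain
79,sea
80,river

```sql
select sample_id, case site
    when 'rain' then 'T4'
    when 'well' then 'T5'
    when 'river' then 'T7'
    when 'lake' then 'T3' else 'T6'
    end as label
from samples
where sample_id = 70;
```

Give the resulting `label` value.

T5

sample_id = 70: site=well.
site='rain' → false
site='well' → true → T5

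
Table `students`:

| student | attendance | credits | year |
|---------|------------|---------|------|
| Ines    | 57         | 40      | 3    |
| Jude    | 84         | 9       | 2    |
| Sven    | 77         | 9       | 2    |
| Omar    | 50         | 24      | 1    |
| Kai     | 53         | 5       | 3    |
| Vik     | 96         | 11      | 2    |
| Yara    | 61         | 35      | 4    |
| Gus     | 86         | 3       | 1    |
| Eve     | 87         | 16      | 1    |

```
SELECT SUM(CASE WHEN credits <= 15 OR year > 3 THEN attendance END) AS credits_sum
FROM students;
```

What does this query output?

457

student=Ines: ✗
student=Jude: ✓ → 84
student=Sven: ✓ → 77
student=Omar: ✗
student=Kai: ✓ → 53
student=Vik: ✓ → 96
student=Yara: ✓ → 61
student=Gus: ✓ → 86
student=Eve: ✗
credits_sum = 84 + 77 + 53 + 96 + 61 + 86 = 457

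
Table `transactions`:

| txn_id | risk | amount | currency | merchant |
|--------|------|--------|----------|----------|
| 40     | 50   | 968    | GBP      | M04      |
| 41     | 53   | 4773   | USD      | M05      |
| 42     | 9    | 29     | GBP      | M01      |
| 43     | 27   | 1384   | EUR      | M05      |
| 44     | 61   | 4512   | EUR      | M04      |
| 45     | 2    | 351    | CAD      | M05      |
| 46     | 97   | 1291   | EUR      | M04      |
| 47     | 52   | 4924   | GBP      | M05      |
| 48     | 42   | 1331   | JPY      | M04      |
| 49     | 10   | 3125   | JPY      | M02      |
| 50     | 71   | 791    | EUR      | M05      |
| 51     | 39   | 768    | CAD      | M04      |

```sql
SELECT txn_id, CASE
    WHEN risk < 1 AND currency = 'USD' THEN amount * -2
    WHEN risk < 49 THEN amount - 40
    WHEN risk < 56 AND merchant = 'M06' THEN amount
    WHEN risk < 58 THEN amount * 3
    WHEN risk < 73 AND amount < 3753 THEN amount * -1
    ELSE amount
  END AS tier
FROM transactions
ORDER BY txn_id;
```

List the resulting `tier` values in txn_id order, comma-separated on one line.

txn_id=40: risk < 58 → 2904
txn_id=41: risk < 58 → 14319
txn_id=42: risk < 49 → -11
txn_id=43: risk < 49 → 1344
txn_id=44: ELSE → 4512
txn_id=45: risk < 49 → 311
txn_id=46: ELSE → 1291
txn_id=47: risk < 58 → 14772
txn_id=48: risk < 49 → 1291
txn_id=49: risk < 49 → 3085
txn_id=50: risk < 73 AND amount < 3753 → -791
txn_id=51: risk < 49 → 728

2904, 14319, -11, 1344, 4512, 311, 1291, 14772, 1291, 3085, -791, 728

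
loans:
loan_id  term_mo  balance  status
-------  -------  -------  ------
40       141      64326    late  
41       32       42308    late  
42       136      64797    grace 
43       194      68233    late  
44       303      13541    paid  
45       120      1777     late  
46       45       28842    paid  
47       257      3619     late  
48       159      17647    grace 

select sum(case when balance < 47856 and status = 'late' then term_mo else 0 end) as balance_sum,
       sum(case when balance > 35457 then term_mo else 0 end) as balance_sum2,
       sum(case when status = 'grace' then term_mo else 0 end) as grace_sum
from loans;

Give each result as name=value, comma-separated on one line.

balance_sum=409, balance_sum2=503, grace_sum=295

[balance_sum: balance < 47856 and status = 'late']
loan_id=40: ✗
loan_id=41: ✓ → 32
loan_id=42: ✗
loan_id=43: ✗
loan_id=44: ✗
loan_id=45: ✓ → 120
loan_id=46: ✗
loan_id=47: ✓ → 257
loan_id=48: ✗
balance_sum = 32 + 120 + 257 = 409
—
[balance_sum2: balance > 35457]
loan_id=40: ✓ → 141
loan_id=41: ✓ → 32
loan_id=42: ✓ → 136
loan_id=43: ✓ → 194
loan_id=44: ✗
loan_id=45: ✗
loan_id=46: ✗
loan_id=47: ✗
loan_id=48: ✗
balance_sum2 = 141 + 32 + 136 + 194 = 503
—
[grace_sum: status = 'grace']
loan_id=40: ✗
loan_id=41: ✗
loan_id=42: ✓ → 136
loan_id=43: ✗
loan_id=44: ✗
loan_id=45: ✗
loan_id=46: ✗
loan_id=47: ✗
loan_id=48: ✓ → 159
grace_sum = 136 + 159 = 295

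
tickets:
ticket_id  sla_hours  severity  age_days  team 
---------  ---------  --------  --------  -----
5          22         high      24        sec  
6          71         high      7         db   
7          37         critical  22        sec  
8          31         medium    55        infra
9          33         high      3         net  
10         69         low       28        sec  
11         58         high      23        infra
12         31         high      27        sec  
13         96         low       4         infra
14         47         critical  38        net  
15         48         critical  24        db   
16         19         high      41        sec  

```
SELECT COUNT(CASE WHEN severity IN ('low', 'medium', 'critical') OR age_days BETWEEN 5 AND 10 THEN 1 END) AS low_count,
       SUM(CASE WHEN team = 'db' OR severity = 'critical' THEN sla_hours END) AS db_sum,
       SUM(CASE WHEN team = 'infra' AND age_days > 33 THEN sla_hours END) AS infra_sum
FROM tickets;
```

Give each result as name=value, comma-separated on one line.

low_count=7, db_sum=203, infra_sum=31

[low_count: severity IN ('low', 'medium', 'critical') OR age_days BETWEEN 5 AND 10]
ticket_id=5: ✗
ticket_id=6: ✓ → 1
ticket_id=7: ✓ → 1
ticket_id=8: ✓ → 1
ticket_id=9: ✗
ticket_id=10: ✓ → 1
ticket_id=11: ✗
ticket_id=12: ✗
ticket_id=13: ✓ → 1
ticket_id=14: ✓ → 1
ticket_id=15: ✓ → 1
ticket_id=16: ✗
low_count = COUNT(1, 1, 1, 1, 1, 1, 1) = 7
—
[db_sum: team = 'db' OR severity = 'critical']
ticket_id=5: ✗
ticket_id=6: ✓ → 71
ticket_id=7: ✓ → 37
ticket_id=8: ✗
ticket_id=9: ✗
ticket_id=10: ✗
ticket_id=11: ✗
ticket_id=12: ✗
ticket_id=13: ✗
ticket_id=14: ✓ → 47
ticket_id=15: ✓ → 48
ticket_id=16: ✗
db_sum = 71 + 37 + 47 + 48 = 203
—
[infra_sum: team = 'infra' AND age_days > 33]
ticket_id=5: ✗
ticket_id=6: ✗
ticket_id=7: ✗
ticket_id=8: ✓ → 31
ticket_id=9: ✗
ticket_id=10: ✗
ticket_id=11: ✗
ticket_id=12: ✗
ticket_id=13: ✗
ticket_id=14: ✗
ticket_id=15: ✗
ticket_id=16: ✗
infra_sum = 31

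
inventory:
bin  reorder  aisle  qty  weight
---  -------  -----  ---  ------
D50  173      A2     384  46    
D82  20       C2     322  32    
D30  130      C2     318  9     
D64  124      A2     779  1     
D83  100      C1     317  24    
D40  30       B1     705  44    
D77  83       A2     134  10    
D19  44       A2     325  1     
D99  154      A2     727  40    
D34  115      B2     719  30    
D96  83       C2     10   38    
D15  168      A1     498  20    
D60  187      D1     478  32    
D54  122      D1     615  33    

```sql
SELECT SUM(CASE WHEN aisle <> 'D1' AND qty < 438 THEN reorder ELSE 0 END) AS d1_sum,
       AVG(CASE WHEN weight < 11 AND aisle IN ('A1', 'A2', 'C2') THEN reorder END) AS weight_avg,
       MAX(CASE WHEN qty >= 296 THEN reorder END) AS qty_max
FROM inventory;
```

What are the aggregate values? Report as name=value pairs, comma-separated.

d1_sum=633, weight_avg=95.25, qty_max=187

[d1_sum: aisle <> 'D1' AND qty < 438]
bin=D50: ✓ → 173
bin=D82: ✓ → 20
bin=D30: ✓ → 130
bin=D64: ✗
bin=D83: ✓ → 100
bin=D40: ✗
bin=D77: ✓ → 83
bin=D19: ✓ → 44
bin=D99: ✗
bin=D34: ✗
bin=D96: ✓ → 83
bin=D15: ✗
bin=D60: ✗
bin=D54: ✗
d1_sum = 173 + 20 + 130 + 100 + 83 + 44 + 83 = 633
—
[weight_avg: weight < 11 AND aisle IN ('A1', 'A2', 'C2')]
bin=D50: ✗
bin=D82: ✗
bin=D30: ✓ → 130
bin=D64: ✓ → 124
bin=D83: ✗
bin=D40: ✗
bin=D77: ✓ → 83
bin=D19: ✓ → 44
bin=D99: ✗
bin=D34: ✗
bin=D96: ✗
bin=D15: ✗
bin=D60: ✗
bin=D54: ✗
weight_avg = (130 + 124 + 83 + 44) / 4 = 95.25
—
[qty_max: qty >= 296]
bin=D50: ✓ → 173
bin=D82: ✓ → 20
bin=D30: ✓ → 130
bin=D64: ✓ → 124
bin=D83: ✓ → 100
bin=D40: ✓ → 30
bin=D77: ✗
bin=D19: ✓ → 44
bin=D99: ✓ → 154
bin=D34: ✓ → 115
bin=D96: ✗
bin=D15: ✓ → 168
bin=D60: ✓ → 187
bin=D54: ✓ → 122
qty_max = MAX(173, 20, 130, 124, 100, 30, 44, 154, 115, 168, 187, 122) = 187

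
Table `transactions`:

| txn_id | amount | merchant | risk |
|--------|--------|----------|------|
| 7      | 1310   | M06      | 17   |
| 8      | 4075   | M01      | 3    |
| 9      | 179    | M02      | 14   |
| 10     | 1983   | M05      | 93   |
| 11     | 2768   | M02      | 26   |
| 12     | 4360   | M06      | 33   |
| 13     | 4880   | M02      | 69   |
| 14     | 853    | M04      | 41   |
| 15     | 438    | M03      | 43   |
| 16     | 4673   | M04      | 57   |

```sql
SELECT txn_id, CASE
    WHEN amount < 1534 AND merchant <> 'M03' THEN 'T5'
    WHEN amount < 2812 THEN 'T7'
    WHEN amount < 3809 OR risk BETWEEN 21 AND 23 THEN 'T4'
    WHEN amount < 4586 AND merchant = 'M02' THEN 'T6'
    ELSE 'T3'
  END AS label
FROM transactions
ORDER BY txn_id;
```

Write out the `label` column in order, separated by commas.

txn_id=7: amount < 1534 AND merchant <> 'M03' → T5
txn_id=8: ELSE → T3
txn_id=9: amount < 1534 AND merchant <> 'M03' → T5
txn_id=10: amount < 2812 → T7
txn_id=11: amount < 2812 → T7
txn_id=12: ELSE → T3
txn_id=13: ELSE → T3
txn_id=14: amount < 1534 AND merchant <> 'M03' → T5
txn_id=15: amount < 2812 → T7
txn_id=16: ELSE → T3

T5, T3, T5, T7, T7, T3, T3, T5, T7, T3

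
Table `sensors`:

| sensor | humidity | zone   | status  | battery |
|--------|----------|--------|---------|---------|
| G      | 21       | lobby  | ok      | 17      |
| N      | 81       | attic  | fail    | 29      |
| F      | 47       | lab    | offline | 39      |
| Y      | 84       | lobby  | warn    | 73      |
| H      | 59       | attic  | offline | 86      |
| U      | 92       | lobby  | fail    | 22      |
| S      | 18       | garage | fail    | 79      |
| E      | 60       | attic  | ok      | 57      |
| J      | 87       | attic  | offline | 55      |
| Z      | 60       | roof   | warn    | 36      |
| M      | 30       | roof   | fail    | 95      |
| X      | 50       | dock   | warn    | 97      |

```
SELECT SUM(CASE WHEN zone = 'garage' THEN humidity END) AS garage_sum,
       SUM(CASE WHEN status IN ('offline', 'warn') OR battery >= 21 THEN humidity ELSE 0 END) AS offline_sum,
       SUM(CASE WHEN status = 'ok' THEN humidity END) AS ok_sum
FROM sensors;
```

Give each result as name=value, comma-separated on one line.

garage_sum=18, offline_sum=668, ok_sum=81

[garage_sum: zone = 'garage']
sensor=G: ✗
sensor=N: ✗
sensor=F: ✗
sensor=Y: ✗
sensor=H: ✗
sensor=U: ✗
sensor=S: ✓ → 18
sensor=E: ✗
sensor=J: ✗
sensor=Z: ✗
sensor=M: ✗
sensor=X: ✗
garage_sum = 18
—
[offline_sum: status IN ('offline', 'warn') OR battery >= 21]
sensor=G: ✗
sensor=N: ✓ → 81
sensor=F: ✓ → 47
sensor=Y: ✓ → 84
sensor=H: ✓ → 59
sensor=U: ✓ → 92
sensor=S: ✓ → 18
sensor=E: ✓ → 60
sensor=J: ✓ → 87
sensor=Z: ✓ → 60
sensor=M: ✓ → 30
sensor=X: ✓ → 50
offline_sum = 81 + 47 + 84 + 59 + 92 + 18 + 60 + 87 + 60 + 30 + 50 = 668
—
[ok_sum: status = 'ok']
sensor=G: ✓ → 21
sensor=N: ✗
sensor=F: ✗
sensor=Y: ✗
sensor=H: ✗
sensor=U: ✗
sensor=S: ✗
sensor=E: ✓ → 60
sensor=J: ✗
sensor=Z: ✗
sensor=M: ✗
sensor=X: ✗
ok_sum = 21 + 60 = 81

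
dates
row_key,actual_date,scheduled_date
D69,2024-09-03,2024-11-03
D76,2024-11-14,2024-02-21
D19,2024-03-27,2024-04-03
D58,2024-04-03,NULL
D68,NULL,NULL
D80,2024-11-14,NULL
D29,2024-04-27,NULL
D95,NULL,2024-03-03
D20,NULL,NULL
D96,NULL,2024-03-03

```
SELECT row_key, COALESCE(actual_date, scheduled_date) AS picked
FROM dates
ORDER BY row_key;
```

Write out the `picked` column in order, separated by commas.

row_key=D19: actual_date=2024-03-27 → 2024-03-27
row_key=D20: actual_date=NULL, scheduled_date=NULL (all NULL) → NULL
row_key=D29: actual_date=2024-04-27 → 2024-04-27
row_key=D58: actual_date=2024-04-03 → 2024-04-03
row_key=D68: actual_date=NULL, scheduled_date=NULL (all NULL) → NULL
row_key=D69: actual_date=2024-09-03 → 2024-09-03
row_key=D76: actual_date=2024-11-14 → 2024-11-14
row_key=D80: actual_date=2024-11-14 → 2024-11-14
row_key=D95: actual_date=NULL, scheduled_date=2024-03-03 → 2024-03-03
row_key=D96: actual_date=NULL, scheduled_date=2024-03-03 → 2024-03-03

2024-03-27, NULL, 2024-04-27, 2024-04-03, NULL, 2024-09-03, 2024-11-14, 2024-11-14, 2024-03-03, 2024-03-03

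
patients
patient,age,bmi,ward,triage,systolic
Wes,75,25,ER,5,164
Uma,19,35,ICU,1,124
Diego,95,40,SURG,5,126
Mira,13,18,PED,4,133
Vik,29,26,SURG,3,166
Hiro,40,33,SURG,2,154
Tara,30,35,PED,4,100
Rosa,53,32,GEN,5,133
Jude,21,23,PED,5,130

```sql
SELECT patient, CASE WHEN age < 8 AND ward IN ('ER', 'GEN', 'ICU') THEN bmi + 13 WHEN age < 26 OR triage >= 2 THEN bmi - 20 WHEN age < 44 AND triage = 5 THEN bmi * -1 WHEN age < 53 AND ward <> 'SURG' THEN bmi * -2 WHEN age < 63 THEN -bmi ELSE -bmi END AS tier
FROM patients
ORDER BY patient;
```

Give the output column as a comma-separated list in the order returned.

patient=Diego: age < 26 OR triage >= 2 → 20
patient=Hiro: age < 26 OR triage >= 2 → 13
patient=Jude: age < 26 OR triage >= 2 → 3
patient=Mira: age < 26 OR triage >= 2 → -2
patient=Rosa: age < 26 OR triage >= 2 → 12
patient=Tara: age < 26 OR triage >= 2 → 15
patient=Uma: age < 26 OR triage >= 2 → 15
patient=Vik: age < 26 OR triage >= 2 → 6
patient=Wes: age < 26 OR triage >= 2 → 5

20, 13, 3, -2, 12, 15, 15, 6, 5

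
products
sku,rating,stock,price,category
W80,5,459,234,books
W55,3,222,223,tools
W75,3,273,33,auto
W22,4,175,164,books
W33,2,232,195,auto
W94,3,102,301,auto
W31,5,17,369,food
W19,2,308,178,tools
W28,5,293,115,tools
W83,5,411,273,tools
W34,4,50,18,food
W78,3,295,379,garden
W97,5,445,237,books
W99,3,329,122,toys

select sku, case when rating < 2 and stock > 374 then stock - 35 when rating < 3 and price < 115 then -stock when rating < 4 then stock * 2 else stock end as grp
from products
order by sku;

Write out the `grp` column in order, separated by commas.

sku=W19: rating < 4 → 616
sku=W22: ELSE → 175
sku=W28: ELSE → 293
sku=W31: ELSE → 17
sku=W33: rating < 4 → 464
sku=W34: ELSE → 50
sku=W55: rating < 4 → 444
sku=W75: rating < 4 → 546
sku=W78: rating < 4 → 590
sku=W80: ELSE → 459
sku=W83: ELSE → 411
sku=W94: rating < 4 → 204
sku=W97: ELSE → 445
sku=W99: rating < 4 → 658

616, 175, 293, 17, 464, 50, 444, 546, 590, 459, 411, 204, 445, 658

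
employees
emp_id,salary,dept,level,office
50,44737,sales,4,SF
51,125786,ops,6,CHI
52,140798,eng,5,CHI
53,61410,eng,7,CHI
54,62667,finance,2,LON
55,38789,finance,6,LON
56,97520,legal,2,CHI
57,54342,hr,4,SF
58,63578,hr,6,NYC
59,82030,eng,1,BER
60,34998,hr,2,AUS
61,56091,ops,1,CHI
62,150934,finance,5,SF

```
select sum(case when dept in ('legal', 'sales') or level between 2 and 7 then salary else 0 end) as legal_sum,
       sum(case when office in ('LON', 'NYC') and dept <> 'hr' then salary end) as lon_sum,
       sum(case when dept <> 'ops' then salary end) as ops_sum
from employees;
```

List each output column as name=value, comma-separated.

legal_sum=875559, lon_sum=101456, ops_sum=831803

[legal_sum: dept in ('legal', 'sales') or level between 2 and 7]
emp_id=50: ✓ → 44737
emp_id=51: ✓ → 125786
emp_id=52: ✓ → 140798
emp_id=53: ✓ → 61410
emp_id=54: ✓ → 62667
emp_id=55: ✓ → 38789
emp_id=56: ✓ → 97520
emp_id=57: ✓ → 54342
emp_id=58: ✓ → 63578
emp_id=59: ✗
emp_id=60: ✓ → 34998
emp_id=61: ✗
emp_id=62: ✓ → 150934
legal_sum = 44737 + 125786 + 140798 + 61410 + 62667 + 38789 + 97520 + 54342 + 63578 + 34998 + 150934 = 875559
—
[lon_sum: office in ('LON', 'NYC') and dept <> 'hr']
emp_id=50: ✗
emp_id=51: ✗
emp_id=52: ✗
emp_id=53: ✗
emp_id=54: ✓ → 62667
emp_id=55: ✓ → 38789
emp_id=56: ✗
emp_id=57: ✗
emp_id=58: ✗
emp_id=59: ✗
emp_id=60: ✗
emp_id=61: ✗
emp_id=62: ✗
lon_sum = 62667 + 38789 = 101456
—
[ops_sum: dept <> 'ops']
emp_id=50: ✓ → 44737
emp_id=51: ✗
emp_id=52: ✓ → 140798
emp_id=53: ✓ → 61410
emp_id=54: ✓ → 62667
emp_id=55: ✓ → 38789
emp_id=56: ✓ → 97520
emp_id=57: ✓ → 54342
emp_id=58: ✓ → 63578
emp_id=59: ✓ → 82030
emp_id=60: ✓ → 34998
emp_id=61: ✗
emp_id=62: ✓ → 150934
ops_sum = 44737 + 140798 + 61410 + 62667 + 38789 + 97520 + 54342 + 63578 + 82030 + 34998 + 150934 = 831803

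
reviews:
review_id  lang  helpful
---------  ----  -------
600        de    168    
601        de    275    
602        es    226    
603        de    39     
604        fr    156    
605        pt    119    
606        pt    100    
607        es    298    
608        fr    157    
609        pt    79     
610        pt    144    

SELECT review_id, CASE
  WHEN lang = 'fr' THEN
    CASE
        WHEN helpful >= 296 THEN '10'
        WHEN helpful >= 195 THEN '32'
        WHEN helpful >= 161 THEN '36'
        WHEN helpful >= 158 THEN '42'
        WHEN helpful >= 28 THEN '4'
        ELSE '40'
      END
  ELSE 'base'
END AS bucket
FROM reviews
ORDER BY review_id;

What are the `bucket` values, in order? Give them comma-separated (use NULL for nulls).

review_id=600: lang='de' → outer ELSE → base
review_id=601: lang='de' → outer ELSE → base
review_id=602: lang='es' → outer ELSE → base
review_id=603: lang='de' → outer ELSE → base
review_id=604: lang='fr' → inner[helpful >= 28] → 4
review_id=605: lang='pt' → outer ELSE → base
review_id=606: lang='pt' → outer ELSE → base
review_id=607: lang='es' → outer ELSE → base
review_id=608: lang='fr' → inner[helpful >= 28] → 4
review_id=609: lang='pt' → outer ELSE → base
review_id=610: lang='pt' → outer ELSE → base

base, base, base, base, 4, base, base, base, 4, base, base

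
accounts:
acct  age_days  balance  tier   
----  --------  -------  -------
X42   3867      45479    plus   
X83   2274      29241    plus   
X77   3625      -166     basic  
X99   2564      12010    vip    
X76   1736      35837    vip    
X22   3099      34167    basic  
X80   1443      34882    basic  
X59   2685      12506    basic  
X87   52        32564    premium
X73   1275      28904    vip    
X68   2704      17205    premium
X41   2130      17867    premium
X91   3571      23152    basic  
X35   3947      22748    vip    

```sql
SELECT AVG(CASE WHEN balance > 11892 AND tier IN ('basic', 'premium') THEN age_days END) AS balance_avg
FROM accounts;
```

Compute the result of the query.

acct=X42: ✗
acct=X83: ✗
acct=X77: ✗
acct=X99: ✗
acct=X76: ✗
acct=X22: ✓ → 3099
acct=X80: ✓ → 1443
acct=X59: ✓ → 2685
acct=X87: ✓ → 52
acct=X73: ✗
acct=X68: ✓ → 2704
acct=X41: ✓ → 2130
acct=X91: ✓ → 3571
acct=X35: ✗
balance_avg = (3099 + 1443 + 2685 + 52 + 2704 + 2130 + 3571) / 7 = 2240.5714285714

2240.5714285714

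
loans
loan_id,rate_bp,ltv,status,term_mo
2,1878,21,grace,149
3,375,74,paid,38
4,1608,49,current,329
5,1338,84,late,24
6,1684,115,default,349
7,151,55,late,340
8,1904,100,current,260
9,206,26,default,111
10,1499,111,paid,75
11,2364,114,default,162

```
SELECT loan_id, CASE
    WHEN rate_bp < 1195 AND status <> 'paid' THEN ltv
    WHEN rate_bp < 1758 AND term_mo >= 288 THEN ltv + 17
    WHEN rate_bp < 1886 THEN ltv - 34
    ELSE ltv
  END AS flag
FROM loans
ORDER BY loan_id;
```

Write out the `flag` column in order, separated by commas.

-13, 40, 66, 50, 132, 55, 100, 26, 77, 114

loan_id=2: rate_bp < 1886 → -13
loan_id=3: rate_bp < 1886 → 40
loan_id=4: rate_bp < 1758 AND term_mo >= 288 → 66
loan_id=5: rate_bp < 1886 → 50
loan_id=6: rate_bp < 1758 AND term_mo >= 288 → 132
loan_id=7: rate_bp < 1195 AND status <> 'paid' → 55
loan_id=8: ELSE → 100
loan_id=9: rate_bp < 1195 AND status <> 'paid' → 26
loan_id=10: rate_bp < 1886 → 77
loan_id=11: ELSE → 114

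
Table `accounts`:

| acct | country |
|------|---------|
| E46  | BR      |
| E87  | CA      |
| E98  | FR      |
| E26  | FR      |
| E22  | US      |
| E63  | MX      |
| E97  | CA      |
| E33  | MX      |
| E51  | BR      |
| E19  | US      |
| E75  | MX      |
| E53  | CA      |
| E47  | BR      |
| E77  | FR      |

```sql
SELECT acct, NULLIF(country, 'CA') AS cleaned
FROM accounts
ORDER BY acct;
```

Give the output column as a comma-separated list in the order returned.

US, US, FR, MX, BR, BR, BR, NULL, MX, MX, FR, NULL, NULL, FR

acct=E19: country=US vs CA: differ → US
acct=E22: country=US vs CA: differ → US
acct=E26: country=FR vs CA: differ → FR
acct=E33: country=MX vs CA: differ → MX
acct=E46: country=BR vs CA: differ → BR
acct=E47: country=BR vs CA: differ → BR
acct=E51: country=BR vs CA: differ → BR
acct=E53: country=CA vs CA: equal → NULL
acct=E63: country=MX vs CA: differ → MX
acct=E75: country=MX vs CA: differ → MX
acct=E77: country=FR vs CA: differ → FR
acct=E87: country=CA vs CA: equal → NULL
acct=E97: country=CA vs CA: equal → NULL
acct=E98: country=FR vs CA: differ → FR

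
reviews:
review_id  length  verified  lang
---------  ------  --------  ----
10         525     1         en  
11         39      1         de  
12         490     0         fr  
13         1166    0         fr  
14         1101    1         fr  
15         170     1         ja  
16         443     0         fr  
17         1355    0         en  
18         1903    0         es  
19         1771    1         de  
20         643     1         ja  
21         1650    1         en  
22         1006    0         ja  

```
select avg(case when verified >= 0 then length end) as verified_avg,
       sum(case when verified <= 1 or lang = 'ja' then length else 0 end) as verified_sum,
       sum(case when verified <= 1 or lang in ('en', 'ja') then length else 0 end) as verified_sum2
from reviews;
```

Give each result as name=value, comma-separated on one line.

[verified_avg: verified >= 0]
review_id=10: ✓ → 525
review_id=11: ✓ → 39
review_id=12: ✓ → 490
review_id=13: ✓ → 1166
review_id=14: ✓ → 1101
review_id=15: ✓ → 170
review_id=16: ✓ → 443
review_id=17: ✓ → 1355
review_id=18: ✓ → 1903
review_id=19: ✓ → 1771
review_id=20: ✓ → 643
review_id=21: ✓ → 1650
review_id=22: ✓ → 1006
verified_avg = (525 + 39 + 490 + 1166 + 1101 + 170 + 443 + 1355 + 1903 + 1771 + 643 + 1650 + 1006) / 13 = 943.2307692308
—
[verified_sum: verified <= 1 or lang = 'ja']
review_id=10: ✓ → 525
review_id=11: ✓ → 39
review_id=12: ✓ → 490
review_id=13: ✓ → 1166
review_id=14: ✓ → 1101
review_id=15: ✓ → 170
review_id=16: ✓ → 443
review_id=17: ✓ → 1355
review_id=18: ✓ → 1903
review_id=19: ✓ → 1771
review_id=20: ✓ → 643
review_id=21: ✓ → 1650
review_id=22: ✓ → 1006
verified_sum = 525 + 39 + 490 + 1166 + 1101 + 170 + 443 + 1355 + 1903 + 1771 + 643 + 1650 + 1006 = 12262
—
[verified_sum2: verified <= 1 or lang in ('en', 'ja')]
review_id=10: ✓ → 525
review_id=11: ✓ → 39
review_id=12: ✓ → 490
review_id=13: ✓ → 1166
review_id=14: ✓ → 1101
review_id=15: ✓ → 170
review_id=16: ✓ → 443
review_id=17: ✓ → 1355
review_id=18: ✓ → 1903
review_id=19: ✓ → 1771
review_id=20: ✓ → 643
review_id=21: ✓ → 1650
review_id=22: ✓ → 1006
verified_sum2 = 525 + 39 + 490 + 1166 + 1101 + 170 + 443 + 1355 + 1903 + 1771 + 643 + 1650 + 1006 = 12262

verified_avg=943.2307692308, verified_sum=12262, verified_sum2=12262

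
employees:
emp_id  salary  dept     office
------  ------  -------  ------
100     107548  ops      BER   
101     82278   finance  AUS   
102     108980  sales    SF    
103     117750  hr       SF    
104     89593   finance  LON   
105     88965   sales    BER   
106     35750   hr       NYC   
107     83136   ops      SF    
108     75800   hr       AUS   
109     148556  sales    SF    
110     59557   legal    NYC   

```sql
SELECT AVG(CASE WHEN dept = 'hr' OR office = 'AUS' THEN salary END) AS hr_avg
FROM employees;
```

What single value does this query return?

emp_id=100: ✗
emp_id=101: ✓ → 82278
emp_id=102: ✗
emp_id=103: ✓ → 117750
emp_id=104: ✗
emp_id=105: ✗
emp_id=106: ✓ → 35750
emp_id=107: ✗
emp_id=108: ✓ → 75800
emp_id=109: ✗
emp_id=110: ✗
hr_avg = (82278 + 117750 + 35750 + 75800) / 4 = 77894.5

77894.5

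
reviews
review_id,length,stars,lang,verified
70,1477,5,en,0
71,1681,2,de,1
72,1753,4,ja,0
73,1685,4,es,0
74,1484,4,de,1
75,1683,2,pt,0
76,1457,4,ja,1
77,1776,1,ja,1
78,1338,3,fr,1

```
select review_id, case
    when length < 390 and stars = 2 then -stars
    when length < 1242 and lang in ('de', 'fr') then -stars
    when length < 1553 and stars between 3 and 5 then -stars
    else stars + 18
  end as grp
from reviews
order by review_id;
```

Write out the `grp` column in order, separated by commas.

review_id=70: length < 1553 and stars between 3 and 5 → -5
review_id=71: ELSE → 20
review_id=72: ELSE → 22
review_id=73: ELSE → 22
review_id=74: length < 1553 and stars between 3 and 5 → -4
review_id=75: ELSE → 20
review_id=76: length < 1553 and stars between 3 and 5 → -4
review_id=77: ELSE → 19
review_id=78: length < 1553 and stars between 3 and 5 → -3

-5, 20, 22, 22, -4, 20, -4, 19, -3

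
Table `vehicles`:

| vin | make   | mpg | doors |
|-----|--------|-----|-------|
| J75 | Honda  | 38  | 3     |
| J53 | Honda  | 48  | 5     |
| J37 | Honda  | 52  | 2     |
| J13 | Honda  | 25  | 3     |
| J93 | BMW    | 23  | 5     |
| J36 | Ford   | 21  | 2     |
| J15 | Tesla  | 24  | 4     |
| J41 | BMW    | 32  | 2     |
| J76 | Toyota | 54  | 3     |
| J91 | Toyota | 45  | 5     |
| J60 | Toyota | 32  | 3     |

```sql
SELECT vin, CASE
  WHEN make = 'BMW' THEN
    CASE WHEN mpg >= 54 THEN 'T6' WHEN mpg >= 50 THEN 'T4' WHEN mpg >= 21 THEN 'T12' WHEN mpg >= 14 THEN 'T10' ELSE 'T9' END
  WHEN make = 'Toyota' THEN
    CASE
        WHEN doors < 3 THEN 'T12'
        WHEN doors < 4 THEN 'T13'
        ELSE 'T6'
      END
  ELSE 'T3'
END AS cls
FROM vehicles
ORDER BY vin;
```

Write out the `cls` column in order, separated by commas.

vin=J13: make='Honda' → outer ELSE → T3
vin=J15: make='Tesla' → outer ELSE → T3
vin=J36: make='Ford' → outer ELSE → T3
vin=J37: make='Honda' → outer ELSE → T3
vin=J41: make='BMW' → inner[mpg >= 21] → T12
vin=J53: make='Honda' → outer ELSE → T3
vin=J60: make='Toyota' → inner[doors < 4] → T13
vin=J75: make='Honda' → outer ELSE → T3
vin=J76: make='Toyota' → inner[doors < 4] → T13
vin=J91: make='Toyota' → inner[ELSE] → T6
vin=J93: make='BMW' → inner[mpg >= 21] → T12

T3, T3, T3, T3, T12, T3, T13, T3, T13, T6, T12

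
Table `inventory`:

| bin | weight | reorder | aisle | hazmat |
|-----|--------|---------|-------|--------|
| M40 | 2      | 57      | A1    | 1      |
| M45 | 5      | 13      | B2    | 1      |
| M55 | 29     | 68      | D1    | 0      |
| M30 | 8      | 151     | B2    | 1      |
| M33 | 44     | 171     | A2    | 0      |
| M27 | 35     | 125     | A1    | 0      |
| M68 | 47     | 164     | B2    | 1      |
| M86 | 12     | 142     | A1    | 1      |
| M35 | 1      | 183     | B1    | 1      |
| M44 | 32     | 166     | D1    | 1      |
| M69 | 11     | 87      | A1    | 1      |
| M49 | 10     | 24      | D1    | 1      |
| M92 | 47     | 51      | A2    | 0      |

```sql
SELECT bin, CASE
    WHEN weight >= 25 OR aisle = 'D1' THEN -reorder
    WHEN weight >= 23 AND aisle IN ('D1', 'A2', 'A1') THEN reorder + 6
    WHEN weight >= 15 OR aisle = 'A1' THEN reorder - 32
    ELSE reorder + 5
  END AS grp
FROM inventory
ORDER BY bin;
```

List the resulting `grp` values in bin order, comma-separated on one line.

bin=M27: weight >= 25 OR aisle = 'D1' → -125
bin=M30: ELSE → 156
bin=M33: weight >= 25 OR aisle = 'D1' → -171
bin=M35: ELSE → 188
bin=M40: weight >= 15 OR aisle = 'A1' → 25
bin=M44: weight >= 25 OR aisle = 'D1' → -166
bin=M45: ELSE → 18
bin=M49: weight >= 25 OR aisle = 'D1' → -24
bin=M55: weight >= 25 OR aisle = 'D1' → -68
bin=M68: weight >= 25 OR aisle = 'D1' → -164
bin=M69: weight >= 15 OR aisle = 'A1' → 55
bin=M86: weight >= 15 OR aisle = 'A1' → 110
bin=M92: weight >= 25 OR aisle = 'D1' → -51

-125, 156, -171, 188, 25, -166, 18, -24, -68, -164, 55, 110, -51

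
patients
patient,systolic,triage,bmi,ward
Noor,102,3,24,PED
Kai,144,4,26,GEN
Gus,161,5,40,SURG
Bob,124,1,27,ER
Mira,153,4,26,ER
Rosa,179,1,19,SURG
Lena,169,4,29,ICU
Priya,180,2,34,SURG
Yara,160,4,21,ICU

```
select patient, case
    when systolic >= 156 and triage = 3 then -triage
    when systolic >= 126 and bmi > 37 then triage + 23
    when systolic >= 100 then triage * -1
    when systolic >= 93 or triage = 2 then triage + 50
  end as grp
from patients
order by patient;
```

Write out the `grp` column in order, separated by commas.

-1, 28, -4, -4, -4, -3, -2, -1, -4

patient=Bob: systolic >= 100 → -1
patient=Gus: systolic >= 126 and bmi > 37 → 28
patient=Kai: systolic >= 100 → -4
patient=Lena: systolic >= 100 → -4
patient=Mira: systolic >= 100 → -4
patient=Noor: systolic >= 100 → -3
patient=Priya: systolic >= 100 → -2
patient=Rosa: systolic >= 100 → -1
patient=Yara: systolic >= 100 → -4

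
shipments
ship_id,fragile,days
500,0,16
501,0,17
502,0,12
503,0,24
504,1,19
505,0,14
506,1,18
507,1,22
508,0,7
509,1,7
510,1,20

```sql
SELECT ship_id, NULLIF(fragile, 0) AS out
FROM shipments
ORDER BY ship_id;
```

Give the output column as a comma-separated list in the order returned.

ship_id=500: fragile=0 vs 0: equal → NULL
ship_id=501: fragile=0 vs 0: equal → NULL
ship_id=502: fragile=0 vs 0: equal → NULL
ship_id=503: fragile=0 vs 0: equal → NULL
ship_id=504: fragile=1 vs 0: differ → 1
ship_id=505: fragile=0 vs 0: equal → NULL
ship_id=506: fragile=1 vs 0: differ → 1
ship_id=507: fragile=1 vs 0: differ → 1
ship_id=508: fragile=0 vs 0: equal → NULL
ship_id=509: fragile=1 vs 0: differ → 1
ship_id=510: fragile=1 vs 0: differ → 1

NULL, NULL, NULL, NULL, 1, NULL, 1, 1, NULL, 1, 1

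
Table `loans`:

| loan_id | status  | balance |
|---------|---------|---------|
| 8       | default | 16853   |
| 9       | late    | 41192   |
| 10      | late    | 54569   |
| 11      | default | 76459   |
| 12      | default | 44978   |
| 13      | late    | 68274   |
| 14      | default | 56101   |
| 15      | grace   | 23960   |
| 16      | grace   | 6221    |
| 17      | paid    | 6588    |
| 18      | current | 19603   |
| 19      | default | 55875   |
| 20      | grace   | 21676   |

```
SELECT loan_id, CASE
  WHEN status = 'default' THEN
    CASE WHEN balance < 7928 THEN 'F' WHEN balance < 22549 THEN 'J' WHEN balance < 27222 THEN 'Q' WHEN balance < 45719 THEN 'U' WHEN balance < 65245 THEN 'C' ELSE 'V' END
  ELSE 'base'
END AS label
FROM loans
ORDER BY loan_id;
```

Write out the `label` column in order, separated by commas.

J, base, base, V, U, base, C, base, base, base, base, C, base

loan_id=8: status='default' → inner[balance < 22549] → J
loan_id=9: status='late' → outer ELSE → base
loan_id=10: status='late' → outer ELSE → base
loan_id=11: status='default' → inner[ELSE] → V
loan_id=12: status='default' → inner[balance < 45719] → U
loan_id=13: status='late' → outer ELSE → base
loan_id=14: status='default' → inner[balance < 65245] → C
loan_id=15: status='grace' → outer ELSE → base
loan_id=16: status='grace' → outer ELSE → base
loan_id=17: status='paid' → outer ELSE → base
loan_id=18: status='current' → outer ELSE → base
loan_id=19: status='default' → inner[balance < 65245] → C
loan_id=20: status='grace' → outer ELSE → base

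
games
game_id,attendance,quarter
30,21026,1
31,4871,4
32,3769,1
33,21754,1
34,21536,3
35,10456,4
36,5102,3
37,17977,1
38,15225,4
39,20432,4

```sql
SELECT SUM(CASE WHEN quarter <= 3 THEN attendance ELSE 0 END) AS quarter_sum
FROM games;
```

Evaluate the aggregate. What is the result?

91164

game_id=30: ✓ → 21026
game_id=31: ✗
game_id=32: ✓ → 3769
game_id=33: ✓ → 21754
game_id=34: ✓ → 21536
game_id=35: ✗
game_id=36: ✓ → 5102
game_id=37: ✓ → 17977
game_id=38: ✗
game_id=39: ✗
quarter_sum = 21026 + 3769 + 21754 + 21536 + 5102 + 17977 = 91164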